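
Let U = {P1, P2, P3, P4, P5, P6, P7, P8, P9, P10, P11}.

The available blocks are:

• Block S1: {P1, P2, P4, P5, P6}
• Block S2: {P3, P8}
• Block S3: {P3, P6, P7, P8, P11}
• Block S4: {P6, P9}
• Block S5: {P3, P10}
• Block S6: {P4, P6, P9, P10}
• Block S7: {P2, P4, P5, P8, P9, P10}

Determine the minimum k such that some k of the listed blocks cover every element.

3

Take {S1, S3, S6}. Their union is {P1, P2, P3, P4, P5, P6, P7, P8, P9, P10, P11}, which is all 11 elements.
Only S1 contains P1, so S1 is forced; the remaining 6 elements need at least 2 more blocks (each remaining block adds at most 4) — so at least 3 blocks are needed, and 3 is optimal.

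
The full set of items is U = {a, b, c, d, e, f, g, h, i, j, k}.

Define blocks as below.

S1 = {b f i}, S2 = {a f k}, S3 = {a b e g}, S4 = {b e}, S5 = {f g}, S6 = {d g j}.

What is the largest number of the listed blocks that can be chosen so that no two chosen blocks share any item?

S2, S4, S6 are pairwise disjoint (S2={a,f,k}; S4={b,e}; S6={d,g,j}).
Every remaining block overlaps one of these, and no 4 of the listed blocks are pairwise disjoint, so 3 is the maximum.

3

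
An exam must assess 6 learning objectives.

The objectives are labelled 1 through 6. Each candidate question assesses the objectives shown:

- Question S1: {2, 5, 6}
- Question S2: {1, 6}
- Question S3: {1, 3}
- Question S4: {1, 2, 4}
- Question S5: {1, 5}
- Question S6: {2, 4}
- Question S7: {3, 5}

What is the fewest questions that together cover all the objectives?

S2 and S4 and S7 together: S2 ∪ S4 ∪ S7 = {1, 2, 3, 4, 5, 6} — every objective is covered.
No 2 of the 7 questions cover everything (all 21 combinations miss at least one objective), so 3 is optimal.

3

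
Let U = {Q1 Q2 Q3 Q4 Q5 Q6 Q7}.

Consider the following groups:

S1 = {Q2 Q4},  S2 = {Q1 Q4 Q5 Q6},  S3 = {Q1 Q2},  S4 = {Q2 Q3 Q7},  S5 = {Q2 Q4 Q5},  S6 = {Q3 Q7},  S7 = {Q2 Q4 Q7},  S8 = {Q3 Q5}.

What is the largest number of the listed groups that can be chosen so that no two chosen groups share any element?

2

S1, S8 are pairwise disjoint (S1={Q2,Q4}; S8={Q3,Q5}).
Every remaining group overlaps one of these, and no 3 of the listed groups are pairwise disjoint, so 2 is the maximum.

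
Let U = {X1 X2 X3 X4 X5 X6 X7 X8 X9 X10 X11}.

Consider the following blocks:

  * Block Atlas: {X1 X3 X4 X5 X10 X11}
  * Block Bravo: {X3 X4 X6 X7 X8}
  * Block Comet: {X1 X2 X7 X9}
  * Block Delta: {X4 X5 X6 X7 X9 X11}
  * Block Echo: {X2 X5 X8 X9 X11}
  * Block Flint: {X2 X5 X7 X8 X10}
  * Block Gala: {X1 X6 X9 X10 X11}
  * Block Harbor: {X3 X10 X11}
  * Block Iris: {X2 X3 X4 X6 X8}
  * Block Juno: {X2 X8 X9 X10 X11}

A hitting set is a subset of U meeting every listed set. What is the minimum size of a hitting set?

Take H = {X3, X8, X9}. Each listed block contains at least one of these, so H is a hitting set of size 3.
No choice of 2 elements meets every block, so 3 is the minimum.

3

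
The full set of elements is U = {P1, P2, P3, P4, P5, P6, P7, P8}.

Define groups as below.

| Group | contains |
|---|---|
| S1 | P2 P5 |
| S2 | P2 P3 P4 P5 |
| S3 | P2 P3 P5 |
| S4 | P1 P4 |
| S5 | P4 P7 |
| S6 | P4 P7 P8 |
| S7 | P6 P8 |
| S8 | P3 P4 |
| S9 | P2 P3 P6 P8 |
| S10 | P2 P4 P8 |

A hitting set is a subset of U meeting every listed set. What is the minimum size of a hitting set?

3

H = {P4, P5, P8} meets every group (each contains at least one member of H), and |H| = 3.
The groups S1, S5, S7 are pairwise disjoint, so any hitting set needs a separate element for each — at least 3. Hence 3 is optimal.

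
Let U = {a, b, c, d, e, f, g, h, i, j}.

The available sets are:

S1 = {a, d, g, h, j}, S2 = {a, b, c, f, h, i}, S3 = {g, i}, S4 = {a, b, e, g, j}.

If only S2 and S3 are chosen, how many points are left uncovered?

3

Union of S2, S3 = {a, b, c, f, g, h, i}.
Not covered: d, e, j — 3 points.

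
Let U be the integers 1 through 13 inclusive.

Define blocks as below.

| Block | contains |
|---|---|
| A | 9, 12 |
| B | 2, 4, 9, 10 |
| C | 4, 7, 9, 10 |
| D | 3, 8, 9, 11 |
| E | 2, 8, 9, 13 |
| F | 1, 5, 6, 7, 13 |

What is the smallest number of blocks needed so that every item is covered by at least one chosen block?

Take {A, B, D, F}. Their union is {1, 2, 3, 4, 5, 6, 7, 8, 9, 10, 11, 12, 13}, which is all 13 items.
Only A contains 12, so A is forced; the remaining 11 items need at least 3 more blocks (each remaining block adds at most 5) — so at least 4 blocks are needed, and 4 is optimal.

4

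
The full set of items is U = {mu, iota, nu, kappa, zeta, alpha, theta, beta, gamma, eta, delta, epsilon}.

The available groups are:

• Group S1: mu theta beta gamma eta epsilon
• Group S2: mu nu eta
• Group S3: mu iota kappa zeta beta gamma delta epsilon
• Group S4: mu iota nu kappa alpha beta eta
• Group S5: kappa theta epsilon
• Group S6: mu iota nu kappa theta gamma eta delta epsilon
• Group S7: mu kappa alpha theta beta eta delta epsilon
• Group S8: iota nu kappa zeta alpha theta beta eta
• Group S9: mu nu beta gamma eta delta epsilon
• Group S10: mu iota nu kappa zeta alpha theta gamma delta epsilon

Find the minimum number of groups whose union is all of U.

2

S1 and S10 cover everything between them: the union {mu, iota, nu, kappa, zeta, alpha, theta, beta, gamma, eta, delta, epsilon} is all of U.
No single group has all 12 items (the largest, S10, has 10), so 2 is optimal.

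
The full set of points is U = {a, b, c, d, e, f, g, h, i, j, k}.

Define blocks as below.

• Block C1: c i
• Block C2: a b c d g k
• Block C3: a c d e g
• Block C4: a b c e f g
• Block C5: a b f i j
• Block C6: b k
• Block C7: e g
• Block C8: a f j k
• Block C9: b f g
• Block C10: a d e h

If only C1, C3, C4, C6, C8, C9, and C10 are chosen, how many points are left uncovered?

0

Union of C1, C3, C4, C6, C8, C9, C10 = {a, b, c, d, e, f, g, h, i, j, k} — that's every point, so 0 are uncovered.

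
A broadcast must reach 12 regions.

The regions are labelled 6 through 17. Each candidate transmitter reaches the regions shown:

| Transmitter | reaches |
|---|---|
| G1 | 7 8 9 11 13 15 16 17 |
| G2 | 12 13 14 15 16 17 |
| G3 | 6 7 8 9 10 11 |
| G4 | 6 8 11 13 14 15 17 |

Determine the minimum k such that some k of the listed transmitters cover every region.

2

Take {G2, G3}. Their union is {6, 7, 8, 9, 10, 11, 12, 13, 14, 15, 16, 17}, which is all 12 regions.
No single transmitter has all 12 regions (the largest, G1, has 8), so 2 is optimal.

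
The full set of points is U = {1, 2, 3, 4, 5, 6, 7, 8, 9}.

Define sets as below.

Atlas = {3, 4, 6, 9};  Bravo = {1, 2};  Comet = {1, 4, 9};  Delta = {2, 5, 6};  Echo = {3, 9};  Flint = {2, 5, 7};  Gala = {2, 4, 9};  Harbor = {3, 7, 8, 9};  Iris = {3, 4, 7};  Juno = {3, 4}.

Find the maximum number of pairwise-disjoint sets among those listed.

2

Delta, Juno are pairwise disjoint (Delta={2,5,6}; Juno={3,4}).
Every remaining set overlaps one of these, and no 3 of the listed sets are pairwise disjoint, so 2 is the maximum.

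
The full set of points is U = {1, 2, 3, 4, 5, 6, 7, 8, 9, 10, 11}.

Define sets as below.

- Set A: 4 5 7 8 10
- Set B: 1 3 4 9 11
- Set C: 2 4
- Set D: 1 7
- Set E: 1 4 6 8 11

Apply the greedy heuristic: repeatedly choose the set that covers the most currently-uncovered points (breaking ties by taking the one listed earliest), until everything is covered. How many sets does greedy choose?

4

Greedy: pick A (covers 5 new) → pick B (covers 4 new) → pick C (covers 1 new) → pick E (covers 1 new). Total picks: 4.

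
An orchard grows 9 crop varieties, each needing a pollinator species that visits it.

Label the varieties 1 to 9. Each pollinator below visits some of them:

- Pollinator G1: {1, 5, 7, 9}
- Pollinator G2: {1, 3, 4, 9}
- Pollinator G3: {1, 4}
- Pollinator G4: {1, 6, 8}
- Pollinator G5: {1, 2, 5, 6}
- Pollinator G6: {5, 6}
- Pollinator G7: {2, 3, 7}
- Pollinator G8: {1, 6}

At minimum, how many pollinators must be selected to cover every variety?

G1 and G3 and G4 and G7 together: G1 ∪ G3 ∪ G4 ∪ G7 = {1, 2, 3, 4, 5, 6, 7, 8, 9} — every variety is covered.
No 3 of the 8 pollinators cover everything (all 56 combinations miss at least one variety), so 4 is optimal.

4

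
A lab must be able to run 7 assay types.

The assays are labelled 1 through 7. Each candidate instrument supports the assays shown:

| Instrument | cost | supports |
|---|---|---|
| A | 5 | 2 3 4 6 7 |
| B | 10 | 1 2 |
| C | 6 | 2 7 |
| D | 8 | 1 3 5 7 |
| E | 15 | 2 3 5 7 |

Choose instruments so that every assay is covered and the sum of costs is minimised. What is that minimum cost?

13

A, D together cover every assay (A ∪ D = {1, 2, 3, 4, 5, 6, 7}); total cost 5 + 8 = 13.
No covering selection has total cost below 13.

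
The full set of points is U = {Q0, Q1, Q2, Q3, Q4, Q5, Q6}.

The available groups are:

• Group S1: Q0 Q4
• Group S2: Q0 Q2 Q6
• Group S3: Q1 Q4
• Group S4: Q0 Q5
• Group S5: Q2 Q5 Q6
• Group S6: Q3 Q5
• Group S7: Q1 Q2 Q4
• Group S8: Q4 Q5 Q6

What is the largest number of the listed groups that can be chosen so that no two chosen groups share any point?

S2, S3, S6 are pairwise disjoint (S2={Q0,Q2,Q6}; S3={Q1,Q4}; S6={Q3,Q5}).
Every remaining group overlaps one of these, and no 4 of the listed groups are pairwise disjoint, so 3 is the maximum.

3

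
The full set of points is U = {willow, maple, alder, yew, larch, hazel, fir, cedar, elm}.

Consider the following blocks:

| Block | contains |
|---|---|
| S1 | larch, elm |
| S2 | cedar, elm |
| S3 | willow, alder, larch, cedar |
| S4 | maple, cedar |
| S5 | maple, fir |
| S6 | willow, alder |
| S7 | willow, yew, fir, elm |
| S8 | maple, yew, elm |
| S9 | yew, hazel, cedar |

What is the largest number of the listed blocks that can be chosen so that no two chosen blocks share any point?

S1, S5, S6, S9 are pairwise disjoint (S1={larch,elm}; S5={maple,fir}; S6={willow,alder}; S9={yew,hazel,cedar}).
Every remaining block overlaps one of these, and no 5 of the listed blocks are pairwise disjoint, so 4 is the maximum.

4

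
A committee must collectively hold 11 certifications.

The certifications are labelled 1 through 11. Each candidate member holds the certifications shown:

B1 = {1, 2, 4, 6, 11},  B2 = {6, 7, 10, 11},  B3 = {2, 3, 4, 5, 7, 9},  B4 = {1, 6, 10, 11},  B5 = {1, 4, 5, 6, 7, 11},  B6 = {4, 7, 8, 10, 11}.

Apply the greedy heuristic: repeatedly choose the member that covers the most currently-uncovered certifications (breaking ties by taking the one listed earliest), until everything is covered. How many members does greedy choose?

Greedy: pick B3 (covers 6 new) → pick B4 (covers 4 new) → pick B6 (covers 1 new). Total picks: 3.

3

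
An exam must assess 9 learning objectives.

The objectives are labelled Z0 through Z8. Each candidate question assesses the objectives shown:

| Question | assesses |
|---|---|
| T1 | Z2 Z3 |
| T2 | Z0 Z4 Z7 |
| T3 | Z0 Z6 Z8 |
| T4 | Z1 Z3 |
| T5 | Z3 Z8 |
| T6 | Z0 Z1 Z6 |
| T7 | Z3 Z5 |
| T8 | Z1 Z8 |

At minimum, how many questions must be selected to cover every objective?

5

Take {T1, T2, T3, T4, T7}. Their union is {Z0, Z1, Z2, Z3, Z4, Z5, Z6, Z7, Z8}, which is all 9 objectives.
No 4 of the 8 questions cover everything (all 70 combinations miss at least one objective), so 5 is optimal.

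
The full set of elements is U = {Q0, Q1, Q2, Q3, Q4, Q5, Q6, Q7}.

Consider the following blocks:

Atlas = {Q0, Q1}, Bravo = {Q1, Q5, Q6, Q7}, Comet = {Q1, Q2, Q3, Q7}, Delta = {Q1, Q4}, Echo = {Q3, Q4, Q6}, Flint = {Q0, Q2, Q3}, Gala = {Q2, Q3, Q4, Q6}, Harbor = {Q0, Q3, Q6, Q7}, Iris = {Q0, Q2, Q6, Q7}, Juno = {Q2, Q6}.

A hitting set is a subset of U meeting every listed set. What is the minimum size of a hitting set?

3

The 3 elements {Q0, Q1, Q6} hit every block.
No choice of 2 elements meets every block, so 3 is the minimum.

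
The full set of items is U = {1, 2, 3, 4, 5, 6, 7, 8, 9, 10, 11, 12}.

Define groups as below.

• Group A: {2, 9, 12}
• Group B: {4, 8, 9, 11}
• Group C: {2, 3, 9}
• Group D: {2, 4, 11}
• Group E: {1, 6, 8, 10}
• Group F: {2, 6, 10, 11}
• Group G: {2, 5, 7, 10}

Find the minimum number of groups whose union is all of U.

5

Take {A, C, D, E, G}. Their union is {1, 2, 3, 4, 5, 6, 7, 8, 9, 10, 11, 12}, which is all 12 items.
No 4 of the 7 groups cover everything (all 35 combinations miss at least one item), so 5 is optimal.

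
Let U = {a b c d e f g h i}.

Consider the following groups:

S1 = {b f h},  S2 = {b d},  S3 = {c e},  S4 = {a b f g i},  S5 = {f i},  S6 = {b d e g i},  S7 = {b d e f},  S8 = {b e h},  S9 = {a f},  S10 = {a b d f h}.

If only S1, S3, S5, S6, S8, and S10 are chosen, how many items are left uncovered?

Union of S1, S3, S5, S6, S8, S10 = {a, b, c, d, e, f, g, h, i} — that's every item, so 0 are uncovered.

0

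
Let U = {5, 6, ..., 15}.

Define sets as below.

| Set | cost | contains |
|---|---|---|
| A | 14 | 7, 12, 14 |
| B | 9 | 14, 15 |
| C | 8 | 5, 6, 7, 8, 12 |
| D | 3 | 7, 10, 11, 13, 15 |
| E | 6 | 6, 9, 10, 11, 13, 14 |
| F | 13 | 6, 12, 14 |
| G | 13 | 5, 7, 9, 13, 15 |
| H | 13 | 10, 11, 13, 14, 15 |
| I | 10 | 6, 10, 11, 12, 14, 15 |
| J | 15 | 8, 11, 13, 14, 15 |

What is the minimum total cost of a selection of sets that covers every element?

17

C, D, E together cover every element (C ∪ D ∪ E = {5, 6, 7, 8, 9, 10, 11, 12, 13, 14, 15}); total cost 8 + 3 + 6 = 17.
No covering selection has total cost below 17.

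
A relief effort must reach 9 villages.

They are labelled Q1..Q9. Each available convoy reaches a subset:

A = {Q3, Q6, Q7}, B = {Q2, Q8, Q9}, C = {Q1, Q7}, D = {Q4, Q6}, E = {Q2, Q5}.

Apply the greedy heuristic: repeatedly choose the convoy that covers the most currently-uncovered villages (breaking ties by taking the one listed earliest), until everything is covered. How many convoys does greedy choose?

Greedy: pick A (covers 3 new) → pick B (covers 3 new) → pick C (covers 1 new) → pick D (covers 1 new) → pick E (covers 1 new). Total picks: 5.

5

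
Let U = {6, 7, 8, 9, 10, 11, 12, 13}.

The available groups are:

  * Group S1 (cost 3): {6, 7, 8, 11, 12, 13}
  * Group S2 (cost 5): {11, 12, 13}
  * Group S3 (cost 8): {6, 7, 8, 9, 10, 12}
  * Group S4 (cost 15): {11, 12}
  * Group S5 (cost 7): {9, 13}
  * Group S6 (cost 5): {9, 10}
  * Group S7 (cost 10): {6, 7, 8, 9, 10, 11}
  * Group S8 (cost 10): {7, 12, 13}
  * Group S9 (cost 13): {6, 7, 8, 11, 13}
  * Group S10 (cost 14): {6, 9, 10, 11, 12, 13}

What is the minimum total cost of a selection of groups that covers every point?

8

S1, S6 together cover every point (S1 ∪ S6 = {6, 7, 8, 9, 10, 11, 12, 13}); total cost 3 + 5 = 8.
No covering selection has total cost below 8.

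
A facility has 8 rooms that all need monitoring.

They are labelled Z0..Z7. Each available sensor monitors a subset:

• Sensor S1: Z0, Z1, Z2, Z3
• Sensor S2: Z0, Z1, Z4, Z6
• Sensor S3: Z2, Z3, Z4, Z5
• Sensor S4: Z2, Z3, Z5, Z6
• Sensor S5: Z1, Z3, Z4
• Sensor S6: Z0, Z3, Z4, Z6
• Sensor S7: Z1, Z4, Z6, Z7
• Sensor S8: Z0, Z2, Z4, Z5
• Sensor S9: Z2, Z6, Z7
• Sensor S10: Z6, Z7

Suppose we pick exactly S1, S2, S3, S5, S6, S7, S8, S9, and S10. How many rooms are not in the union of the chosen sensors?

0

Union of S1, S2, S3, S5, S6, S7, S8, S9, S10 = {Z0, Z1, Z2, Z3, Z4, Z5, Z6, Z7} — that's every room, so 0 are uncovered.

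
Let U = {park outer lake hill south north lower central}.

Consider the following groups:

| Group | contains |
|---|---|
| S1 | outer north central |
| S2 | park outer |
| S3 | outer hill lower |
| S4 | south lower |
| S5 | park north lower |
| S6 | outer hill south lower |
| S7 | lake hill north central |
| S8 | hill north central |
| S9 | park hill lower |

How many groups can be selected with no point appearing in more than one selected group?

S2, S4, S7 are pairwise disjoint (S2={park,outer}; S4={south,lower}; S7={lake,hill,north,central}).
Every remaining group overlaps one of these, and no 4 of the listed groups are pairwise disjoint, so 3 is the maximum.

3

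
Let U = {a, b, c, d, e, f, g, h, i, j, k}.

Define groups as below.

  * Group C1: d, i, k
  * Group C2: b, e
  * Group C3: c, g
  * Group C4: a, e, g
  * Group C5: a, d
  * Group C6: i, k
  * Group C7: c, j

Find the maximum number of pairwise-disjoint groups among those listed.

4

C2, C5, C6, C7 are pairwise disjoint (C2={b,e}; C5={a,d}; C6={i,k}; C7={c,j}).
Every remaining group overlaps one of these, and no 5 of the listed groups are pairwise disjoint, so 4 is the maximum.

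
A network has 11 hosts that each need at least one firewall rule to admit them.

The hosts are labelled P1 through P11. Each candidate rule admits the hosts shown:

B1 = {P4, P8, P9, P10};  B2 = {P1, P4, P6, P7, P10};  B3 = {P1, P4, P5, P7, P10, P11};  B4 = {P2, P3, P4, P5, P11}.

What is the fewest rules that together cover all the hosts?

3

B1 and B2 and B4 together: B1 ∪ B2 ∪ B4 = {P1, P2, P3, P4, P5, P6, P7, P8, P9, P10, P11} — every host is covered.
Only B4 contains P2, so B4 is forced; the remaining 6 hosts need at least 2 more rules (each remaining rule adds at most 4) — so at least 3 rules are needed, and 3 is optimal.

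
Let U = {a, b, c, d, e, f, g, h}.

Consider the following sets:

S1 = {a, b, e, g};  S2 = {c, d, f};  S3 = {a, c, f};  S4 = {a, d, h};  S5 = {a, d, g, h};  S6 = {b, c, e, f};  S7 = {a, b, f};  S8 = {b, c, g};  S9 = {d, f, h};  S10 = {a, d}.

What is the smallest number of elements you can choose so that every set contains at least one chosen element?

3

Take T = {a, f, g}. Each listed set contains at least one of these, so T is a hitting set of size 3.
No choice of 2 elements meets every set, so 3 is the minimum.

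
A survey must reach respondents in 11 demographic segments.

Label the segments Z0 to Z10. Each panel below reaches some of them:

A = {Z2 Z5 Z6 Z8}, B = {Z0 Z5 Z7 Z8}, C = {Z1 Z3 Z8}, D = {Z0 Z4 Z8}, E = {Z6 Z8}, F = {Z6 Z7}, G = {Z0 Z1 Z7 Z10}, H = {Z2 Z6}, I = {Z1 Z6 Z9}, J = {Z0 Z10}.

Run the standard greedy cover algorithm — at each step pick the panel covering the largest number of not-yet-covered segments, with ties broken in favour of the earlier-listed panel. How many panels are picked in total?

5

Greedy: pick A (covers 4 new) → pick G (covers 4 new) → pick C (covers 1 new) → pick D (covers 1 new) → pick I (covers 1 new). Total picks: 5.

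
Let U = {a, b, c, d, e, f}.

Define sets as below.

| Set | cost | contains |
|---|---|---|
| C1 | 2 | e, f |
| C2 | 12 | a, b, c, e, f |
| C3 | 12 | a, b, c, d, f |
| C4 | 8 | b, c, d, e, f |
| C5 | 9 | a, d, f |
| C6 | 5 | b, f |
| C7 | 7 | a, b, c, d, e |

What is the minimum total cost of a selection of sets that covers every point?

9

C1, C7 together cover every point (C1 ∪ C7 = {a, b, c, d, e, f}); total cost 2 + 7 = 9.
No covering selection has total cost below 9.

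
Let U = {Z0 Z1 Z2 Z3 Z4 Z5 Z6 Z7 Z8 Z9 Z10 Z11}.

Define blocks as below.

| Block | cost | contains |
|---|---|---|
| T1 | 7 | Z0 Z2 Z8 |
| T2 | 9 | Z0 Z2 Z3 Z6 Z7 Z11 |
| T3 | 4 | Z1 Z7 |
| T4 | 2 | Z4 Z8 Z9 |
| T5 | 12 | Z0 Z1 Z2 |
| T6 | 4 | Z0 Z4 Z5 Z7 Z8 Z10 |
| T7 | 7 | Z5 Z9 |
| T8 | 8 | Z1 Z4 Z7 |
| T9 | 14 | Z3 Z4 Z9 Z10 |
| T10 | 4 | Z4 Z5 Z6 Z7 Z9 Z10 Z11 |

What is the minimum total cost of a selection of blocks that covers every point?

19

T2, T3, T4, T6 together cover every point (T2 ∪ T3 ∪ T4 ∪ T6 = {Z0, Z1, Z2, Z3, Z4, Z5, Z6, Z7, Z8, Z9, Z10, Z11}); total cost 9 + 4 + 2 + 4 = 19.
No covering selection has total cost below 19.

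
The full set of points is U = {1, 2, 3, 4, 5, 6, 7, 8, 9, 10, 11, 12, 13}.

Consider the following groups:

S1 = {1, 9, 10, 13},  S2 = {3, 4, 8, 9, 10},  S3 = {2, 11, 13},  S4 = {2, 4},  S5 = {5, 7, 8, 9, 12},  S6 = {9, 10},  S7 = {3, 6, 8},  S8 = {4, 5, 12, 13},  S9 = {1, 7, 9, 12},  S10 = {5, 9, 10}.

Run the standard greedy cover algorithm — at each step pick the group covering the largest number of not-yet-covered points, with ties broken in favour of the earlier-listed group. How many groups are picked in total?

Greedy: pick S2 (covers 5 new) → pick S3 (covers 3 new) → pick S5 (covers 3 new) → pick S1 (covers 1 new) → pick S7 (covers 1 new). Total picks: 5.

5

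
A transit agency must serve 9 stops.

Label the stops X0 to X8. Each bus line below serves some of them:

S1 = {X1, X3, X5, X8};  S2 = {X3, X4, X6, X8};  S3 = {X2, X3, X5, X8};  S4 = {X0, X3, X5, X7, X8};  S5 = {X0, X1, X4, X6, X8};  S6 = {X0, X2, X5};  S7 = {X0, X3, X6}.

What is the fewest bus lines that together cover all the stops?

Take {S4, S5, S6}. Their union is {X0, X1, X2, X3, X4, X5, X6, X7, X8}, which is all 9 stops.
Only S4 contains X7, so S4 is forced; the remaining 4 stops need at least 2 more bus lines (each remaining bus line adds at most 3) — so at least 3 bus lines are needed, and 3 is optimal.

3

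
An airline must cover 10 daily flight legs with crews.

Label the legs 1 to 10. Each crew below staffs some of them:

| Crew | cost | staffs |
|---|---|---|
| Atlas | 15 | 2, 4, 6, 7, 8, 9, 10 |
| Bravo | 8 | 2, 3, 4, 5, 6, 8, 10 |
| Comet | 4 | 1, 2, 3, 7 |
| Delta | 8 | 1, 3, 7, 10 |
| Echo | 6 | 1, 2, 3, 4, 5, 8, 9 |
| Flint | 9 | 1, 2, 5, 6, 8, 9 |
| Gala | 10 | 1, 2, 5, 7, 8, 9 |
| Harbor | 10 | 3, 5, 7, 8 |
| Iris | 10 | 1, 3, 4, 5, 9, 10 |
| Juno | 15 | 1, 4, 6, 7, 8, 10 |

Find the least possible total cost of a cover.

Bravo, Gala together cover every leg (Bravo ∪ Gala = {1, 2, 3, 4, 5, 6, 7, 8, 9, 10}); total cost 8 + 10 = 18.
No covering selection has total cost below 18.

18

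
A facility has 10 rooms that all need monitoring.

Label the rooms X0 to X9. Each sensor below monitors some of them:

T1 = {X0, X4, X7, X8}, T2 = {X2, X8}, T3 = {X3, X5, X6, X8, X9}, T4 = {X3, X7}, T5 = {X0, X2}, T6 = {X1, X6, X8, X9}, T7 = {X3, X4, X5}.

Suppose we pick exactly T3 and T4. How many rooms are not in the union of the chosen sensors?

4

Union of T3, T4 = {X3, X5, X6, X7, X8, X9}.
Not covered: X0, X1, X2, X4 — 4 rooms.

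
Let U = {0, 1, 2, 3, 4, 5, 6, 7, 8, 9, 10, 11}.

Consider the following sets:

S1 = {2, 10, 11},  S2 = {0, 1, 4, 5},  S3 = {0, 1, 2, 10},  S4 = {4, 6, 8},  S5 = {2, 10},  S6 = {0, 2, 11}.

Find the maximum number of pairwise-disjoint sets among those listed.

2

S1, S2 are pairwise disjoint (S1={2,10,11}; S2={0,1,4,5}).
Every remaining set overlaps one of these, and no 3 of the listed sets are pairwise disjoint, so 2 is the maximum.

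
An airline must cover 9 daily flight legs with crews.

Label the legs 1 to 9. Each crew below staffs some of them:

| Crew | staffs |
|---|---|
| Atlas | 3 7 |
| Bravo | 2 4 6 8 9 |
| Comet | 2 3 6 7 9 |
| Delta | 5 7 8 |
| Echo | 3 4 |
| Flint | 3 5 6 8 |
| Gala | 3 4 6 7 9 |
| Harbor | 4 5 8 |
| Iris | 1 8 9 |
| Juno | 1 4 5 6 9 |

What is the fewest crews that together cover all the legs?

Bravo and Comet and Juno together: Bravo ∪ Comet ∪ Juno = {1, 2, 3, 4, 5, 6, 7, 8, 9} — every leg is covered.
No 2 of the 10 crews cover everything (all 45 combinations miss at least one leg), so 3 is optimal.

3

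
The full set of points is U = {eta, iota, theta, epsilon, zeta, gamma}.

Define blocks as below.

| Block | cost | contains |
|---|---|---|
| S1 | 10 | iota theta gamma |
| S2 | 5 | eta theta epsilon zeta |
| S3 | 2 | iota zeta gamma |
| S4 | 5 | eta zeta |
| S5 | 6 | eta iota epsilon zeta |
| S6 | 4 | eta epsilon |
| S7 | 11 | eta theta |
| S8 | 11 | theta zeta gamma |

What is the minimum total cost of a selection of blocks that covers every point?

S2, S3 together cover every point (S2 ∪ S3 = {eta, iota, theta, epsilon, zeta, gamma}); total cost 5 + 2 = 7.
No covering selection has total cost below 7.

7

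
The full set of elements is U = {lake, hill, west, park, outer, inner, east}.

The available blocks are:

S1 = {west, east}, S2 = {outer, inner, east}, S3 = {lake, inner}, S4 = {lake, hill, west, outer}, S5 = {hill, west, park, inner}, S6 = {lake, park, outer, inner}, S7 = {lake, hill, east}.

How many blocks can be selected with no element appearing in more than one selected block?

S1, S6 are pairwise disjoint (S1={west,east}; S6={lake,park,outer,inner}).
Every remaining block overlaps one of these, and no 3 of the listed blocks are pairwise disjoint, so 2 is the maximum.

2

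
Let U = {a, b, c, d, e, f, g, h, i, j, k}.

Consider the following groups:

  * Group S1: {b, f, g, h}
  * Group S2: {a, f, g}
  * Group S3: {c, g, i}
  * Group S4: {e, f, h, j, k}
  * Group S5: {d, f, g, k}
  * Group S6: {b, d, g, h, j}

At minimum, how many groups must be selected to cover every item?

S2, S3, S4, and S6 cover everything between them: the union {a, b, c, d, e, f, g, h, i, j, k} is all of U.
No 3 of the 6 groups cover everything (all 20 combinations miss at least one item), so 4 is optimal.

4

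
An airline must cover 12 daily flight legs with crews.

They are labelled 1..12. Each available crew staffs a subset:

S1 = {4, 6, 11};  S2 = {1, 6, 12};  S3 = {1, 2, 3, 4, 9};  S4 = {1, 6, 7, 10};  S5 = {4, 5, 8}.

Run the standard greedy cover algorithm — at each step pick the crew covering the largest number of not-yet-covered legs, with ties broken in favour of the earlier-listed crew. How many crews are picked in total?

5

Greedy: pick S3 (covers 5 new) → pick S4 (covers 3 new) → pick S5 (covers 2 new) → pick S1 (covers 1 new) → pick S2 (covers 1 new). Total picks: 5.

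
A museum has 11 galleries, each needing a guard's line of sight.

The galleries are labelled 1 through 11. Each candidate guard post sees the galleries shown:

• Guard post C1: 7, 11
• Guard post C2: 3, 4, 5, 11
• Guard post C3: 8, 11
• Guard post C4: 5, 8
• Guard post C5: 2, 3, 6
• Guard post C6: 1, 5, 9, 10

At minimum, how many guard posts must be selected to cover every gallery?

Take {C1, C2, C4, C5, C6}. Their union is {1, 2, 3, 4, 5, 6, 7, 8, 9, 10, 11}, which is all 11 galleries.
No 4 of the 6 guard posts cover everything (all 15 combinations miss at least one gallery), so 5 is optimal.

5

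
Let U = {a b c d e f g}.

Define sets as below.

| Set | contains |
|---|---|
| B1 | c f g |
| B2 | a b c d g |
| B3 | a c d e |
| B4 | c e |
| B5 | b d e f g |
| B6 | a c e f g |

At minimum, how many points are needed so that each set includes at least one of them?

2

H = {c, f} meets every set (each contains at least one member of H), and |H| = 2.
No single point lies in every set, so at least 2 are needed and 2 is optimal.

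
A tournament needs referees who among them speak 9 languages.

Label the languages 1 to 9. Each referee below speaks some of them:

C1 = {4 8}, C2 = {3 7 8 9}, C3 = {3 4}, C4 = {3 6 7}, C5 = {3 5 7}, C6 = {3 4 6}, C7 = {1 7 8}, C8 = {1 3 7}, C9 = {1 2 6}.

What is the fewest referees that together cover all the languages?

4

C2 and C3 and C5 and C9 together: C2 ∪ C3 ∪ C5 ∪ C9 = {1, 2, 3, 4, 5, 6, 7, 8, 9} — every language is covered.
No 3 of the 9 referees cover everything (all 84 combinations miss at least one language), so 4 is optimal.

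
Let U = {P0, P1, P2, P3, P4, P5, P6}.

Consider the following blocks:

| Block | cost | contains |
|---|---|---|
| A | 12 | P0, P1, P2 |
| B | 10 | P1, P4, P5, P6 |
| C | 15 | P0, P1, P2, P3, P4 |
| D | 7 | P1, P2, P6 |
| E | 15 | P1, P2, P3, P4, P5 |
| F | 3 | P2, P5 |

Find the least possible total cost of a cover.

25

B, C together cover every item (B ∪ C = {P0, P1, P2, P3, P4, P5, P6}); total cost 10 + 15 = 25.
The greedy pick F, B, C costs 28; no covering selection beats 25.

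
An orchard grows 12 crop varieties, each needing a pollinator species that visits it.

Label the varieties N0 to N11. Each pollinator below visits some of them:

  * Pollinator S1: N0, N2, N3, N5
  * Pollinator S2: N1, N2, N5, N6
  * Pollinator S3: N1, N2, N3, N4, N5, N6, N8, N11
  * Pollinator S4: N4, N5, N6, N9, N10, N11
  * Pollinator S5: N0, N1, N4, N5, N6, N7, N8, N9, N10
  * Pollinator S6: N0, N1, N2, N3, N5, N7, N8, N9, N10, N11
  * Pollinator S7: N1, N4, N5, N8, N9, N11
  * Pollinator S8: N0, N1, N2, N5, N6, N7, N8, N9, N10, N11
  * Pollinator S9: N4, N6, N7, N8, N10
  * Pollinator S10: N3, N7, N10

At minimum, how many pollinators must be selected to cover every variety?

2

S3 and S6 together: S3 ∪ S6 = {N0, N1, N2, N3, N4, N5, N6, N7, N8, N9, N10, N11} — every variety is covered.
No single pollinator has all 12 varieties (the largest, S6, has 10), so 2 is optimal.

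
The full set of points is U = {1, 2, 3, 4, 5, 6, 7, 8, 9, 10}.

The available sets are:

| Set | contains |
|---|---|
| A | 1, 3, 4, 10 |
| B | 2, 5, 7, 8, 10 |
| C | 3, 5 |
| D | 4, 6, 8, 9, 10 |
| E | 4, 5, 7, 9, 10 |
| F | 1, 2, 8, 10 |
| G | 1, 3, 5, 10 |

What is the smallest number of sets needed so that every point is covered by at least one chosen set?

3

A and B and D together: A ∪ B ∪ D = {1, 2, 3, 4, 5, 6, 7, 8, 9, 10} — every point is covered.
Only D contains 6, so D is forced; the remaining 5 points need at least 2 more sets (each remaining set adds at most 3) — so at least 3 sets are needed, and 3 is optimal.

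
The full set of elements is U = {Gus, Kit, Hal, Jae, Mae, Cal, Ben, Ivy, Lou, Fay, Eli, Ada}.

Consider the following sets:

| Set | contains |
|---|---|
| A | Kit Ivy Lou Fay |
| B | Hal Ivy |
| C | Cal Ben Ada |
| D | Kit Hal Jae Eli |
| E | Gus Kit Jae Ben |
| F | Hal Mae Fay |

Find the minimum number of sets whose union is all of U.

A and C and D and E and F together: A ∪ C ∪ D ∪ E ∪ F = {Gus, Kit, Hal, Jae, Mae, Cal, Ben, Ivy, Lou, Fay, Eli, Ada} — every element is covered.
No 4 of the 6 sets cover everything (all 15 combinations miss at least one element), so 5 is optimal.

5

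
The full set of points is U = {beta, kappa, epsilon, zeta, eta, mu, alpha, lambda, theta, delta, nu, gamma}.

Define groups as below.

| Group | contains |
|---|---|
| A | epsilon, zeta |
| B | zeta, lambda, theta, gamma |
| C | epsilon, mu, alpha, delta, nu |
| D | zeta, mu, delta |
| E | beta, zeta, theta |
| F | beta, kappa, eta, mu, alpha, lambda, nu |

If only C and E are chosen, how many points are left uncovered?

Union of C, E = {beta, epsilon, zeta, mu, alpha, theta, delta, nu}.
Not covered: kappa, eta, lambda, gamma — 4 points.

4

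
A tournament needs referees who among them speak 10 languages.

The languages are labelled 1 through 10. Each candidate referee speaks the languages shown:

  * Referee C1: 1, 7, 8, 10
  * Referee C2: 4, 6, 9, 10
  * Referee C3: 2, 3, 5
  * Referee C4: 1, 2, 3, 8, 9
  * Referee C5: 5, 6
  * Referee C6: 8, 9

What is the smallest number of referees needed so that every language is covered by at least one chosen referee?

Take {C1, C2, C3}. Their union is {1, 2, 3, 4, 5, 6, 7, 8, 9, 10}, which is all 10 languages.
Only C2 contains 4, so C2 is forced; the remaining 6 languages need at least 2 more referees (each remaining referee adds at most 4) — so at least 3 referees are needed, and 3 is optimal.

3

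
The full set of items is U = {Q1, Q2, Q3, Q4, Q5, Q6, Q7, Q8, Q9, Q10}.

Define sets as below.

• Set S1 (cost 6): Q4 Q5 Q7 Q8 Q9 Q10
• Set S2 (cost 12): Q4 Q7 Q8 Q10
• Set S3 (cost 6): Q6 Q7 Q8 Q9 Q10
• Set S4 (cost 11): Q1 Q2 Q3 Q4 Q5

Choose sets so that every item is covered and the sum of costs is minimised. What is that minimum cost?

S3, S4 together cover every item (S3 ∪ S4 = {Q1, Q2, Q3, Q4, Q5, Q6, Q7, Q8, Q9, Q10}); total cost 6 + 11 = 17.
The greedy pick S1, S4, S3 costs 23; no covering selection beats 17.

17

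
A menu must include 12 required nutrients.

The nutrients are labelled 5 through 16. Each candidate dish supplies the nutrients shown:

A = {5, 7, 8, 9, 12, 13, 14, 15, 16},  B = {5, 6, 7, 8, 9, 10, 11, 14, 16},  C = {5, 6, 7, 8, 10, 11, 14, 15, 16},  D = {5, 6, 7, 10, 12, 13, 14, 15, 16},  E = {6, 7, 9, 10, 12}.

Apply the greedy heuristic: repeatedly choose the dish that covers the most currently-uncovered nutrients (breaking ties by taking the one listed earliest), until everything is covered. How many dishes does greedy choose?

2

Greedy: pick A (covers 9 new) → pick B (covers 3 new). Total picks: 2.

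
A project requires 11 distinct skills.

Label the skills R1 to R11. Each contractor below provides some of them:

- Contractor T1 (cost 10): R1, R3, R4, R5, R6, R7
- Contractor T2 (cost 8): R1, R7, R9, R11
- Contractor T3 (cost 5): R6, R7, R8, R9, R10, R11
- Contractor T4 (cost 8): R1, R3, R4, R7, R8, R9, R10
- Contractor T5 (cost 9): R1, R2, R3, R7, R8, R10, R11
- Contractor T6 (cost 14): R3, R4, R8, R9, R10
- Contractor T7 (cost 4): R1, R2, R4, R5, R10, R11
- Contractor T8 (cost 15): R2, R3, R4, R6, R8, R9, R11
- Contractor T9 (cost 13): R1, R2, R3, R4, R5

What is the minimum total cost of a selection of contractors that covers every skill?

17

T3, T4, T7 together cover every skill (T3 ∪ T4 ∪ T7 = {R1, R2, R3, R4, R5, R6, R7, R8, R9, R10, R11}); total cost 5 + 8 + 4 = 17.
No covering selection has total cost below 17.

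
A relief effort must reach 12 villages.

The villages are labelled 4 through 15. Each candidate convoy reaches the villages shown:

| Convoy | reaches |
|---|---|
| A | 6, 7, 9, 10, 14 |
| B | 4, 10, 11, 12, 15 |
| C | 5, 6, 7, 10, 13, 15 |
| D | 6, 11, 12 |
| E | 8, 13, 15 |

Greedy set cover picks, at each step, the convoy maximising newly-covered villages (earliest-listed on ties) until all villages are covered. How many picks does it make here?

Greedy: pick C (covers 6 new) → pick B (covers 3 new) → pick A (covers 2 new) → pick E (covers 1 new). Total picks: 4.

4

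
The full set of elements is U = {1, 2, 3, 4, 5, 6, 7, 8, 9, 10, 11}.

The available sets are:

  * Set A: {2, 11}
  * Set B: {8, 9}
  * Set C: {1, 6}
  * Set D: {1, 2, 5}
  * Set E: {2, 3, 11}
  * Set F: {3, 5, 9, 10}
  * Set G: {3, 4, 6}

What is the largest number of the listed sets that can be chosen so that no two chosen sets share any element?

A, C, F are pairwise disjoint (A={2,11}; C={1,6}; F={3,5,9,10}).
Every remaining set overlaps one of these, and no 4 of the listed sets are pairwise disjoint, so 3 is the maximum.

3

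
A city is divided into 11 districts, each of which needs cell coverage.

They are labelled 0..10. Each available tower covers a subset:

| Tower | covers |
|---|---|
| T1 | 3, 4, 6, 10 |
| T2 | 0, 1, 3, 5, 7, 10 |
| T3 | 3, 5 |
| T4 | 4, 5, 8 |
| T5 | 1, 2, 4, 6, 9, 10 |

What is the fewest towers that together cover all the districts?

3

T2 and T4 and T5 together: T2 ∪ T4 ∪ T5 = {0, 1, 2, 3, 4, 5, 6, 7, 8, 9, 10} — every district is covered.
Only T2 contains 0, so T2 is forced; the remaining 5 districts need at least 2 more towers (each remaining tower adds at most 4) — so at least 3 towers are needed, and 3 is optimal.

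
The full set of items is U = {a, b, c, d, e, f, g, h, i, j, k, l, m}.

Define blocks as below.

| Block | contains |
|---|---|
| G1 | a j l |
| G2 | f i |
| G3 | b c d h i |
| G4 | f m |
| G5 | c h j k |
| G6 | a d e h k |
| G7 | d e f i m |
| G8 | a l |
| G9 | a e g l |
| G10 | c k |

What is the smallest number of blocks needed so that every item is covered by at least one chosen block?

G3 and G5 and G7 and G9 together: G3 ∪ G5 ∪ G7 ∪ G9 = {a, b, c, d, e, f, g, h, i, j, k, l, m} — every item is covered.
No 3 of the 10 blocks cover everything (all 120 combinations miss at least one item), so 4 is optimal.

4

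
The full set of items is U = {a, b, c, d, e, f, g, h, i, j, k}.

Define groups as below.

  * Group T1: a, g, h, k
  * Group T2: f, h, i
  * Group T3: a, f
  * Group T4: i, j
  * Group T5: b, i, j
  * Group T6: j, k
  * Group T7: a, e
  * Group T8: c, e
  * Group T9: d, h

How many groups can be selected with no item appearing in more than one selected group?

4

T3, T4, T8, T9 are pairwise disjoint (T3={a,f}; T4={i,j}; T8={c,e}; T9={d,h}).
Every remaining group overlaps one of these, and no 5 of the listed groups are pairwise disjoint, so 4 is the maximum.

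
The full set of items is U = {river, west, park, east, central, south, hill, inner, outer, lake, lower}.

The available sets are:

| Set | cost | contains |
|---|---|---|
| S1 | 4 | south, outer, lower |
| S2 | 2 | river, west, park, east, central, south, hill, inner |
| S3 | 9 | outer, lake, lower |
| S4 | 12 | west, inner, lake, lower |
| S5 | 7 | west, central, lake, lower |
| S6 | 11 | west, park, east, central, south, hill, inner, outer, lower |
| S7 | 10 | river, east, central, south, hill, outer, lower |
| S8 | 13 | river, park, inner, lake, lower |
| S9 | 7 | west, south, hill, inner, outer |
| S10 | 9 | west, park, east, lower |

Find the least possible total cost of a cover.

S2, S3 together cover every item (S2 ∪ S3 = {river, west, park, east, central, south, hill, inner, outer, lake, lower}); total cost 2 + 9 = 11.
The greedy pick S2, S1, S5 costs 13; no covering selection beats 11.

11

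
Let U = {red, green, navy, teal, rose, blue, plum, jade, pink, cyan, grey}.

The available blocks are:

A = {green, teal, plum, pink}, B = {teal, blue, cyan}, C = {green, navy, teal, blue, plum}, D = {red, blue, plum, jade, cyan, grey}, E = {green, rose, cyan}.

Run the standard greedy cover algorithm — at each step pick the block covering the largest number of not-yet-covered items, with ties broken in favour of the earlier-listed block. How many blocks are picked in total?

4

Greedy: pick D (covers 6 new) → pick A (covers 3 new) → pick C (covers 1 new) → pick E (covers 1 new). Total picks: 4.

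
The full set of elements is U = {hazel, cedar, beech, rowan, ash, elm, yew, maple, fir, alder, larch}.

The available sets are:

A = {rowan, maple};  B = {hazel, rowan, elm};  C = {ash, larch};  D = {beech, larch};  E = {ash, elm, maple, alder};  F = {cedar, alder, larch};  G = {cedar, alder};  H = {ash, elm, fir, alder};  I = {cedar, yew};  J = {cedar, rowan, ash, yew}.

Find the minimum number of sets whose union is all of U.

5

Take {A, B, D, H, J}. Their union is {hazel, cedar, beech, rowan, ash, elm, yew, maple, fir, alder, larch}, which is all 11 elements.
No 4 of the 10 sets cover everything (all 210 combinations miss at least one element), so 5 is optimal.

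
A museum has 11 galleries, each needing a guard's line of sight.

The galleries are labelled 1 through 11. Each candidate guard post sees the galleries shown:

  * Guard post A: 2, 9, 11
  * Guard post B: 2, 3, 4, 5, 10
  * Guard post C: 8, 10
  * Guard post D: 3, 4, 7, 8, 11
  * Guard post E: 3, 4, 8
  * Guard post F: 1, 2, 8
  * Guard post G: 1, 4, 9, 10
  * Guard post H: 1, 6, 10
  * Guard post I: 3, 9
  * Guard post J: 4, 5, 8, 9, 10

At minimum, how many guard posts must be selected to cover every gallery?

4

B and D and G and H together: B ∪ D ∪ G ∪ H = {1, 2, 3, 4, 5, 6, 7, 8, 9, 10, 11} — every gallery is covered.
No 3 of the 10 guard posts cover everything (all 120 combinations miss at least one gallery), so 4 is optimal.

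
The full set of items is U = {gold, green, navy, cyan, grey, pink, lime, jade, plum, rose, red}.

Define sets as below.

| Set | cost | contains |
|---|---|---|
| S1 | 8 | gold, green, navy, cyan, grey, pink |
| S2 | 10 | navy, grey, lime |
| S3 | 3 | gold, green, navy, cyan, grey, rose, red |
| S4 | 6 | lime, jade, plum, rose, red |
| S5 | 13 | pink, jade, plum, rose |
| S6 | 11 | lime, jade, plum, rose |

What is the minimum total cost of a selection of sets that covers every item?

S1, S4 together cover every item (S1 ∪ S4 = {gold, green, navy, cyan, grey, pink, lime, jade, plum, rose, red}); total cost 8 + 6 = 14.
The greedy pick S3, S4, S1 costs 17; no covering selection beats 14.

14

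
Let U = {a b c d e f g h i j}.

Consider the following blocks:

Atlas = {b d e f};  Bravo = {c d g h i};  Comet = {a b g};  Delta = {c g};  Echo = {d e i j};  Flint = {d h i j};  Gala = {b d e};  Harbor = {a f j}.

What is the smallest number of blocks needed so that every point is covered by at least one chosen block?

3

Take {Bravo, Gala, Harbor}. Their union is {a, b, c, d, e, f, g, h, i, j}, which is all 10 points.
No 2 of the 8 blocks cover everything (all 28 combinations miss at least one point), so 3 is optimal.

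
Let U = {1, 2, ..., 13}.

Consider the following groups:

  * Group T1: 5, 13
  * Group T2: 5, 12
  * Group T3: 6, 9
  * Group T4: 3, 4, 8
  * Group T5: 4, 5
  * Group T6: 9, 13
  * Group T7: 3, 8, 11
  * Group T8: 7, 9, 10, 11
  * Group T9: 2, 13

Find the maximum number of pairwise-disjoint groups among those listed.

T2, T4, T8, T9 are pairwise disjoint (T2={5,12}; T4={3,4,8}; T8={7,9,10,11}; T9={2,13}).
Every remaining group overlaps one of these, and no 5 of the listed groups are pairwise disjoint, so 4 is the maximum.

4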